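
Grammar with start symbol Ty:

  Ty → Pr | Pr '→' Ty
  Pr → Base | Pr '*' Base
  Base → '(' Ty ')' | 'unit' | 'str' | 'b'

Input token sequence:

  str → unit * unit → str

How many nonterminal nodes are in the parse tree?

11

[Ty [Pr [Base str]] → [Ty [Pr [Pr [Base unit]] * [Base unit]] → [Ty [Pr [Base str]]]]]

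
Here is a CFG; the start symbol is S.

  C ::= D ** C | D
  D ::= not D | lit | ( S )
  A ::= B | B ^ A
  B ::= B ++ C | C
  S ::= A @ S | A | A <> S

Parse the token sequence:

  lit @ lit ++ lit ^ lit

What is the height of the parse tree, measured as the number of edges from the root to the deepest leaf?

[S [A [B [C [D lit]]]] @ [S [A [B [B [C [D lit]]] ++ [C [D lit]]] ^ [A [B [C [D lit]]]]]]]

7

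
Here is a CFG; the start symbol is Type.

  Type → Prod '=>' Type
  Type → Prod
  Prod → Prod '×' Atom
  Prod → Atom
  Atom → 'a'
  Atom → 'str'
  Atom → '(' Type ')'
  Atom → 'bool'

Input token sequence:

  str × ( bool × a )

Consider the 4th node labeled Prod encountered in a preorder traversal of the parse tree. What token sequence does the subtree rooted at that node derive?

[Type [Prod [Prod [Atom str]] × [Atom ( [Type [Prod [Prod [Atom bool]] × [Atom a]]] )]]]

bool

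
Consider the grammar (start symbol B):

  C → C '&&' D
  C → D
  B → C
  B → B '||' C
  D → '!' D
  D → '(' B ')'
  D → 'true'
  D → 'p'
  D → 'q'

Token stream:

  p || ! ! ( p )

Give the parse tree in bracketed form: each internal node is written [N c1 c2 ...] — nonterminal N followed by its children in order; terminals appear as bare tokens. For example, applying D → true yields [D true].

B
B || C
C || C
D || C
p || C
p || D
p || ! D
p || ! ! D
p || ! ! ( B )
p || ! ! ( C )
p || ! ! ( D )
p || ! ! ( p )

[B [B [C [D p]]] || [C [D ! [D ! [D ( [B [C [D p]]] )]]]]]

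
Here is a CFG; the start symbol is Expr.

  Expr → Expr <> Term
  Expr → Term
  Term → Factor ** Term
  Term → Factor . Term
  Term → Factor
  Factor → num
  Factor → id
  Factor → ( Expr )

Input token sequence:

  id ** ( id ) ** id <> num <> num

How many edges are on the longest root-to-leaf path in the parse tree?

9

[Expr [Expr [Expr [Term [Factor id] ** [Term [Factor ( [Expr [Term [Factor id]]] )] ** [Term [Factor id]]]]] <> [Term [Factor num]]] <> [Term [Factor num]]]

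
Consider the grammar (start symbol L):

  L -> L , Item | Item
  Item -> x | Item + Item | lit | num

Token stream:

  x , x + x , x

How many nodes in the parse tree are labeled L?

[L [L [L [Item x]] , [Item [Item x] + [Item x]]] , [Item x]]

3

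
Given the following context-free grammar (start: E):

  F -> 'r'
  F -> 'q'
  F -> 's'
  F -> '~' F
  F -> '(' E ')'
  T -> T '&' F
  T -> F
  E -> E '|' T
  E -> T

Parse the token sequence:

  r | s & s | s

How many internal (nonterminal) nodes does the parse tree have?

[E [E [E [T [F r]]] | [T [T [F s]] & [F s]]] | [T [F s]]]

11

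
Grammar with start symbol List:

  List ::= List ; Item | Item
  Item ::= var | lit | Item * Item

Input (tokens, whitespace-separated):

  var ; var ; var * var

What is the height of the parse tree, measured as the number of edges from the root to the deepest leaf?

4

[List [List [List [Item var]] ; [Item var]] ; [Item [Item var] * [Item var]]]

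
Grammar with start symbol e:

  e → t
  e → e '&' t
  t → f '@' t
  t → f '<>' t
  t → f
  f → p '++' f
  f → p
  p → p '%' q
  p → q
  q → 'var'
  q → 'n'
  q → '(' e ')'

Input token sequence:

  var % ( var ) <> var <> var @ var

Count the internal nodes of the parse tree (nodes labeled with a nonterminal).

[e [t [f [p [p [q var]] % [q ( [e [t [f [p [q var]]]]] )]]] <> [t [f [p [q var]]] <> [t [f [p [q var]]] @ [t [f [p [q var]]]]]]]]

24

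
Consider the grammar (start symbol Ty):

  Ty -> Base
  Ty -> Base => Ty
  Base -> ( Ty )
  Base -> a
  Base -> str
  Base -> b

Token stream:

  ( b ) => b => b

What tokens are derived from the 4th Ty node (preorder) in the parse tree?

b

[Ty [Base ( [Ty [Base b]] )] => [Ty [Base b] => [Ty [Base b]]]]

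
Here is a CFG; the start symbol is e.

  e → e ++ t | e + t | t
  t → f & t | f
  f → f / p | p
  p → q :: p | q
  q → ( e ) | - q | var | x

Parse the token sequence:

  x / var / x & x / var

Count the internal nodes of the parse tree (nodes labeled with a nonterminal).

18

[e [t [f [f [f [p [q x]]] / [p [q var]]] / [p [q x]]] & [t [f [f [p [q x]]] / [p [q var]]]]]]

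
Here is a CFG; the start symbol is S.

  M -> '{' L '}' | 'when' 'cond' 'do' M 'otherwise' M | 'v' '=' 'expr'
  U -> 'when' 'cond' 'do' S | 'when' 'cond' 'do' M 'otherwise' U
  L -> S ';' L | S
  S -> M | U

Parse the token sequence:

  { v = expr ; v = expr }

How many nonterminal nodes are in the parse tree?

[S [M { [L [S [M v = expr]] ; [L [S [M v = expr]]]] }]]

8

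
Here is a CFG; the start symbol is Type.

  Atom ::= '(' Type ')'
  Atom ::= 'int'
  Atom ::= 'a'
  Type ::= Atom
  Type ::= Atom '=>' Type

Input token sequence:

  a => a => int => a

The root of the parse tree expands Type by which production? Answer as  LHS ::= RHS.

[Type [Atom a] => [Type [Atom a] => [Type [Atom int] => [Type [Atom a]]]]]

Type ::= Atom '=>' Type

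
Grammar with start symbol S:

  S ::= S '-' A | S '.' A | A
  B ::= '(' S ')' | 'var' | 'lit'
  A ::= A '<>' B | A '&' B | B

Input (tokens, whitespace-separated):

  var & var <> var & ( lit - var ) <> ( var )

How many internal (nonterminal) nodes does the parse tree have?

[S [A [A [A [A [A [B var]] & [B var]] <> [B var]] & [B ( [S [S [A [B lit]]] - [A [B var]]] )]] <> [B ( [S [A [B var]]] )]]]

20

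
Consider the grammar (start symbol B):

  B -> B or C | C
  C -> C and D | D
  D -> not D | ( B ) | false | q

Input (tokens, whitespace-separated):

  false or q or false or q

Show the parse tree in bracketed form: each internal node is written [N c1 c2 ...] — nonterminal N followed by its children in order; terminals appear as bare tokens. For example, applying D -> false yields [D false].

B
B or C
B or C or C
B or C or C or C
C or C or C or C
D or C or C or C
false or C or C or C
false or D or C or C
false or q or C or C
false or q or D or C
false or q or false or C
false or q or false or D
false or q or false or q

[B [B [B [B [C [D false]]] or [C [D q]]] or [C [D false]]] or [C [D q]]]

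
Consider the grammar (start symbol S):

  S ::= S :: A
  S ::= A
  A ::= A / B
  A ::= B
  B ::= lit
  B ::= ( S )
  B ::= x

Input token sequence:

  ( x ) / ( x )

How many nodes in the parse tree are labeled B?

4

[S [A [A [B ( [S [A [B x]]] )]] / [B ( [S [A [B x]]] )]]]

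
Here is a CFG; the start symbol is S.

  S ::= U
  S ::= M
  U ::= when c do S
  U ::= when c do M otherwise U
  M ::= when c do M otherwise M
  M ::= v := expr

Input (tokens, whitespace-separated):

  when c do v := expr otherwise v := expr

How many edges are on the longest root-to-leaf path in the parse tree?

3

[S [M when c do [M v := expr] otherwise [M v := expr]]]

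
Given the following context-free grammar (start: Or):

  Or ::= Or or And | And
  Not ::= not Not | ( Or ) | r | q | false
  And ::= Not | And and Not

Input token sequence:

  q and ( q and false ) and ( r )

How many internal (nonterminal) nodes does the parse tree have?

[Or [And [And [And [Not q]] and [Not ( [Or [And [And [Not q]] and [Not false]]] )]] and [Not ( [Or [And [Not r]]] )]]]

15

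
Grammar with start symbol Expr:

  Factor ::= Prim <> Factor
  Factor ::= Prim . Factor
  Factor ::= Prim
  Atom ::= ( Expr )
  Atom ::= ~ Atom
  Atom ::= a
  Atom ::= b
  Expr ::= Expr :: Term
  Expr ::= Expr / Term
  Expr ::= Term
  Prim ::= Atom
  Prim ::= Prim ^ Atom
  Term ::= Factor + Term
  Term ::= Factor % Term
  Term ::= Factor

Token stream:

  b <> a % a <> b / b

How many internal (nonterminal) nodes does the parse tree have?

[Expr [Expr [Term [Factor [Prim [Atom b]] <> [Factor [Prim [Atom a]]]] % [Term [Factor [Prim [Atom a]] <> [Factor [Prim [Atom b]]]]]]] / [Term [Factor [Prim [Atom b]]]]]

20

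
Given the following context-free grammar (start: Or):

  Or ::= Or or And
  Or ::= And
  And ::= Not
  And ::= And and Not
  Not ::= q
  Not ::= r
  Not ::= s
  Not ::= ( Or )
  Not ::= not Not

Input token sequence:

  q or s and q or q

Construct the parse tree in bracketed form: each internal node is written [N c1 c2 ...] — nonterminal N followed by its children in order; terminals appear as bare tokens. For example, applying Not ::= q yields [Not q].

Or
Or or And
Or or And or And
And or And or And
Not or And or And
q or And or And
q or And and Not or And
q or Not and Not or And
q or s and Not or And
q or s and q or And
q or s and q or Not
q or s and q or q

[Or [Or [Or [And [Not q]]] or [And [And [Not s]] and [Not q]]] or [And [Not q]]]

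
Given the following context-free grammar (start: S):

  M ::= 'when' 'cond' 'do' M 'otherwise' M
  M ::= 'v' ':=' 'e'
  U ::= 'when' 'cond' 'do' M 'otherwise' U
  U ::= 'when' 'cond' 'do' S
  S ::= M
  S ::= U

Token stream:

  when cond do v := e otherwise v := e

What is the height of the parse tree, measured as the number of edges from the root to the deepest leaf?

3

[S [M when cond do [M v := e] otherwise [M v := e]]]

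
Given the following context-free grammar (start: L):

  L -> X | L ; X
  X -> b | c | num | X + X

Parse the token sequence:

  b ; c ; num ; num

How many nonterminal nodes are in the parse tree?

8

[L [L [L [L [X b]] ; [X c]] ; [X num]] ; [X num]]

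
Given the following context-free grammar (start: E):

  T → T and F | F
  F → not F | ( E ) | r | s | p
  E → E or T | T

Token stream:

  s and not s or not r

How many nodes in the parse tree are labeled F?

5

[E [E [T [T [F s]] and [F not [F s]]]] or [T [F not [F r]]]]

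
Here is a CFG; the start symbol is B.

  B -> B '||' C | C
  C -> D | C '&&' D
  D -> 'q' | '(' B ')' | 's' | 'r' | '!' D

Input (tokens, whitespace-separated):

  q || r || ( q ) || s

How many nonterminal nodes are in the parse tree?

[B [B [B [B [C [D q]]] || [C [D r]]] || [C [D ( [B [C [D q]]] )]]] || [C [D s]]]

15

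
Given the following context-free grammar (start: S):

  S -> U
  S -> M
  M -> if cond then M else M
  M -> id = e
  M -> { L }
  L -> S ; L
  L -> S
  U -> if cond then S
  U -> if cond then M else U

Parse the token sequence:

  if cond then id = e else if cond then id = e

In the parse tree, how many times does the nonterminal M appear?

2

[S [U if cond then [M id = e] else [U if cond then [S [M id = e]]]]]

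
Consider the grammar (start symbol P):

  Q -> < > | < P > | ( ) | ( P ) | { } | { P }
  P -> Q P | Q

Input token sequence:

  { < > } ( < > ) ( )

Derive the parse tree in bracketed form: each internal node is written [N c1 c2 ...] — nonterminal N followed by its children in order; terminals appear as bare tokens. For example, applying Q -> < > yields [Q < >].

P
Q P
{ P } P
{ Q } P
{ < > } P
{ < > } Q P
{ < > } ( P ) P
{ < > } ( Q ) P
{ < > } ( < > ) P
{ < > } ( < > ) Q
{ < > } ( < > ) ( )

[P [Q { [P [Q < >]] }] [P [Q ( [P [Q < >]] )] [P [Q ( )]]]]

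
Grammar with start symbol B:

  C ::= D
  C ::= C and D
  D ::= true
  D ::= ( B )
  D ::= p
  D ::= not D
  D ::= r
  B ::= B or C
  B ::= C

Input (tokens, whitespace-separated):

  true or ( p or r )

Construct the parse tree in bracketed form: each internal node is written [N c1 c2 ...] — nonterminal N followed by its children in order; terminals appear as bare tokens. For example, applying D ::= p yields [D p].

[B [B [C [D true]]] or [C [D ( [B [B [C [D p]]] or [C [D r]]] )]]]

B
B or C
C or C
D or C
true or C
true or D
true or ( B )
true or ( B or C )
true or ( C or C )
true or ( D or C )
true or ( p or C )
true or ( p or D )
true or ( p or r )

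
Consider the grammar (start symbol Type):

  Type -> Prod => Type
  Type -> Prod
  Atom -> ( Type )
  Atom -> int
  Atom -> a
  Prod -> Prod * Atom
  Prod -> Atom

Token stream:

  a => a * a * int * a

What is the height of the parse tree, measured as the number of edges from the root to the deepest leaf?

7

[Type [Prod [Atom a]] => [Type [Prod [Prod [Prod [Prod [Atom a]] * [Atom a]] * [Atom int]] * [Atom a]]]]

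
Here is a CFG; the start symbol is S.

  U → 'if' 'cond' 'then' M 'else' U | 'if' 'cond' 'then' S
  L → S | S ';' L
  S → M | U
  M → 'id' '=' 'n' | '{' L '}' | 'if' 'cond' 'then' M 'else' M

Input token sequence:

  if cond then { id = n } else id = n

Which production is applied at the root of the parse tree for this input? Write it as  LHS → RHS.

[S [M if cond then [M { [L [S [M id = n]]] }] else [M id = n]]]

S → M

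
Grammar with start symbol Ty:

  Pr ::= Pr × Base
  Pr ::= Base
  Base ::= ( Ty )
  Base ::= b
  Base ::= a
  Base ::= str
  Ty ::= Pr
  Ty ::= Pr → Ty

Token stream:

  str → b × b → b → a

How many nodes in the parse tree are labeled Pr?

5

[Ty [Pr [Base str]] → [Ty [Pr [Pr [Base b]] × [Base b]] → [Ty [Pr [Base b]] → [Ty [Pr [Base a]]]]]]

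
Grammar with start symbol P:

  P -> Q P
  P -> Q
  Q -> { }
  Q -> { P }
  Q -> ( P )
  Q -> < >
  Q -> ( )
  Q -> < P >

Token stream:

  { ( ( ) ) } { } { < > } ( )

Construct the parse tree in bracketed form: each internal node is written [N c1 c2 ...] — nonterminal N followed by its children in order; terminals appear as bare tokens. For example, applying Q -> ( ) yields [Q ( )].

P
Q P
{ P } P
{ Q } P
{ ( P ) } P
{ ( Q ) } P
{ ( ( ) ) } P
{ ( ( ) ) } Q P
{ ( ( ) ) } { } P
{ ( ( ) ) } { } Q P
{ ( ( ) ) } { } { P } P
{ ( ( ) ) } { } { Q } P
{ ( ( ) ) } { } { < > } P
{ ( ( ) ) } { } { < > } Q
{ ( ( ) ) } { } { < > } ( )

[P [Q { [P [Q ( [P [Q ( )]] )]] }] [P [Q { }] [P [Q { [P [Q < >]] }] [P [Q ( )]]]]]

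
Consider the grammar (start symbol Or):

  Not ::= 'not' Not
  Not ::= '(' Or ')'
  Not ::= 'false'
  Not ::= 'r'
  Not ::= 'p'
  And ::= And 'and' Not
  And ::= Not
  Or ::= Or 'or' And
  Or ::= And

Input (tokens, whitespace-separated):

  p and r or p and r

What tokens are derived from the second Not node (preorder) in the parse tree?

[Or [Or [And [And [Not p]] and [Not r]]] or [And [And [Not p]] and [Not r]]]

r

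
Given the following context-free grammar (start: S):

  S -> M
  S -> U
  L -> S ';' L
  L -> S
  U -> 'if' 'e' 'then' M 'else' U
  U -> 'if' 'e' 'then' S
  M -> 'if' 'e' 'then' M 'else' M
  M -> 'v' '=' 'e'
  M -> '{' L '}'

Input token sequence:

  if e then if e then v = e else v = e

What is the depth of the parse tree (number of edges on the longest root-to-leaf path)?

5

[S [U if e then [S [M if e then [M v = e] else [M v = e]]]]]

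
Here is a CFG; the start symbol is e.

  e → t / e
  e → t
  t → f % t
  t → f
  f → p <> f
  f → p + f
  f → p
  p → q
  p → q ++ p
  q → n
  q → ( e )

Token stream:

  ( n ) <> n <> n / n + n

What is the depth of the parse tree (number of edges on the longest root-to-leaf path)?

[e [t [f [p [q ( [e [t [f [p [q n]]]]] )]] <> [f [p [q n]] <> [f [p [q n]]]]]] / [e [t [f [p [q n]] + [f [p [q n]]]]]]]

10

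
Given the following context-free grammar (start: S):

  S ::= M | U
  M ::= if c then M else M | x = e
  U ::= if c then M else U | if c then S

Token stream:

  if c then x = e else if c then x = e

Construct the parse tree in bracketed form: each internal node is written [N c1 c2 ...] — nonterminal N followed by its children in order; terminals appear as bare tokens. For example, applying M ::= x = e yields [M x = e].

S
U
if c then M else U
if c then x = e else U
if c then x = e else if c then S
if c then x = e else if c then M
if c then x = e else if c then x = e

[S [U if c then [M x = e] else [U if c then [S [M x = e]]]]]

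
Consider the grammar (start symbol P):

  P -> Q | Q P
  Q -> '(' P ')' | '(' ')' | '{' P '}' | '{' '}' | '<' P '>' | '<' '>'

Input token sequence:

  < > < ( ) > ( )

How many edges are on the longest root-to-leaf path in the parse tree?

5

[P [Q < >] [P [Q < [P [Q ( )]] >] [P [Q ( )]]]]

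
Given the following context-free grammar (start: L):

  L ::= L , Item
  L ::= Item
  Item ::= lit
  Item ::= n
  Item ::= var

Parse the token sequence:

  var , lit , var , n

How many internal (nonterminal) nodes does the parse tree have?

[L [L [L [L [Item var]] , [Item lit]] , [Item var]] , [Item n]]

8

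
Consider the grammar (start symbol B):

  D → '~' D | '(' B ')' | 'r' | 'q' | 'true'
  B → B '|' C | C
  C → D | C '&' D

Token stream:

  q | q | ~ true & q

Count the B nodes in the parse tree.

[B [B [B [C [D q]]] | [C [D q]]] | [C [C [D ~ [D true]]] & [D q]]]

3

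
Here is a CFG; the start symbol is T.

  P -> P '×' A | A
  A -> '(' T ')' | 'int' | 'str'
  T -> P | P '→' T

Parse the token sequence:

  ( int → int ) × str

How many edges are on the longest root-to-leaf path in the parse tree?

8

[T [P [P [A ( [T [P [A int]] → [T [P [A int]]]] )]] × [A str]]]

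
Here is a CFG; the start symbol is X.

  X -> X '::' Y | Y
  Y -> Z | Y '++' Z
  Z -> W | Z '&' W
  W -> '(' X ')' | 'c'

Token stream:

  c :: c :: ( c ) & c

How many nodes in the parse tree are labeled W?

5

[X [X [X [Y [Z [W c]]]] :: [Y [Z [W c]]]] :: [Y [Z [Z [W ( [X [Y [Z [W c]]]] )]] & [W c]]]]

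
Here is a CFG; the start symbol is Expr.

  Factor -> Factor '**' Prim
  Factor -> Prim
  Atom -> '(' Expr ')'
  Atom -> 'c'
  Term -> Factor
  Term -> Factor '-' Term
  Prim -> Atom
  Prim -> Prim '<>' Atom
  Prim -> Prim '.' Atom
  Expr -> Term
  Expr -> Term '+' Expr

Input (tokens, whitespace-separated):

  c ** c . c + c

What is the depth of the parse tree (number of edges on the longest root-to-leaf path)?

[Expr [Term [Factor [Factor [Prim [Atom c]]] ** [Prim [Prim [Atom c]] . [Atom c]]]] + [Expr [Term [Factor [Prim [Atom c]]]]]]

6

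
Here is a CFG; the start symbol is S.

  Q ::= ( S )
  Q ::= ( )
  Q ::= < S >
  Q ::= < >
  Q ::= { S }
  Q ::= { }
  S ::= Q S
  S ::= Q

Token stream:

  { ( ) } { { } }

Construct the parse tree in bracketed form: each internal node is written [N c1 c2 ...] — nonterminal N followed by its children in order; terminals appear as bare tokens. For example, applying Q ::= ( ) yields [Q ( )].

S
Q S
{ S } S
{ Q } S
{ ( ) } S
{ ( ) } Q
{ ( ) } { S }
{ ( ) } { Q }
{ ( ) } { { } }

[S [Q { [S [Q ( )]] }] [S [Q { [S [Q { }]] }]]]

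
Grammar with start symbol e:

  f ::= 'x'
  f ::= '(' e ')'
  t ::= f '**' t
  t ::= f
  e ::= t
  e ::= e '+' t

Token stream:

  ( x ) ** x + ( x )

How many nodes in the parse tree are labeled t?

[e [e [t [f ( [e [t [f x]]] )] ** [t [f x]]]] + [t [f ( [e [t [f x]]] )]]]

5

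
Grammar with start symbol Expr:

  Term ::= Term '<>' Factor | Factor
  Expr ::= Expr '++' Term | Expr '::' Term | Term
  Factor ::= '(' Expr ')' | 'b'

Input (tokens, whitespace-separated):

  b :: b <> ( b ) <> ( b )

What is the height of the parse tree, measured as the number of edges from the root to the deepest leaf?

7

[Expr [Expr [Term [Factor b]]] :: [Term [Term [Term [Factor b]] <> [Factor ( [Expr [Term [Factor b]]] )]] <> [Factor ( [Expr [Term [Factor b]]] )]]]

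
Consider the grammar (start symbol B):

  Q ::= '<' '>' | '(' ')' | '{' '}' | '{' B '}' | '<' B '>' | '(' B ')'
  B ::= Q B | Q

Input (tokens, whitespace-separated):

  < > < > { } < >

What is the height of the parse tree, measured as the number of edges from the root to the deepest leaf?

5

[B [Q < >] [B [Q < >] [B [Q { }] [B [Q < >]]]]]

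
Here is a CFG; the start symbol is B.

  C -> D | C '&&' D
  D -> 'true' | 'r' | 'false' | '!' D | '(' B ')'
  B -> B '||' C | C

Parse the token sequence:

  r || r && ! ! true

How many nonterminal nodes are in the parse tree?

10

[B [B [C [D r]]] || [C [C [D r]] && [D ! [D ! [D true]]]]]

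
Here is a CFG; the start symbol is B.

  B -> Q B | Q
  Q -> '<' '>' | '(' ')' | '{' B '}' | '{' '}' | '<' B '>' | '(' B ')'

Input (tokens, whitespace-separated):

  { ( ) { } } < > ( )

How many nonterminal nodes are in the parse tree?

10

[B [Q { [B [Q ( )] [B [Q { }]]] }] [B [Q < >] [B [Q ( )]]]]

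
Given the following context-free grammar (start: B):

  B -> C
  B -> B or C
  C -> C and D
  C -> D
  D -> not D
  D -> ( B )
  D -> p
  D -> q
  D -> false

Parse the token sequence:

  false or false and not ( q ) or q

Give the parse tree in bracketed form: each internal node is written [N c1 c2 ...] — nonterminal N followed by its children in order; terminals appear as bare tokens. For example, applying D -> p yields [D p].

B
B or C
B or C or C
C or C or C
D or C or C
false or C or C
false or C and D or C
false or D and D or C
false or false and D or C
false or false and not D or C
false or false and not ( B ) or C
false or false and not ( C ) or C
false or false and not ( D ) or C
false or false and not ( q ) or C
false or false and not ( q ) or D
false or false and not ( q ) or q

[B [B [B [C [D false]]] or [C [C [D false]] and [D not [D ( [B [C [D q]]] )]]]] or [C [D q]]]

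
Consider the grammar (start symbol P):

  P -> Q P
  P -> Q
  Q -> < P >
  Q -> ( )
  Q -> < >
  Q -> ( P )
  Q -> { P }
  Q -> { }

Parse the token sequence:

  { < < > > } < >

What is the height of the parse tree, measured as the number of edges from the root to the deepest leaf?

[P [Q { [P [Q < [P [Q < >]] >]] }] [P [Q < >]]]

6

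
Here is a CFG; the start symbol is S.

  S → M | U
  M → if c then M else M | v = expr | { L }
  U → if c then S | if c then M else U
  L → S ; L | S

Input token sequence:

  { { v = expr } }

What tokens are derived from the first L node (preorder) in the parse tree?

{ v = expr }

[S [M { [L [S [M { [L [S [M v = expr]]] }]]] }]]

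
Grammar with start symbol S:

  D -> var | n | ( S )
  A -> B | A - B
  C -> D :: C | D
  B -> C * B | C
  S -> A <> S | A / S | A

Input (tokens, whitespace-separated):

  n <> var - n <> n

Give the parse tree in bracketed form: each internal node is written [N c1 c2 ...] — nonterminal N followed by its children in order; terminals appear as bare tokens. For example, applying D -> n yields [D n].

[S [A [B [C [D n]]]] <> [S [A [A [B [C [D var]]]] - [B [C [D n]]]] <> [S [A [B [C [D n]]]]]]]

S
A <> S
B <> S
C <> S
D <> S
n <> S
n <> A <> S
n <> A - B <> S
n <> B - B <> S
n <> C - B <> S
n <> D - B <> S
n <> var - B <> S
n <> var - C <> S
n <> var - D <> S
n <> var - n <> S
n <> var - n <> A
n <> var - n <> B
n <> var - n <> C
n <> var - n <> D
n <> var - n <> n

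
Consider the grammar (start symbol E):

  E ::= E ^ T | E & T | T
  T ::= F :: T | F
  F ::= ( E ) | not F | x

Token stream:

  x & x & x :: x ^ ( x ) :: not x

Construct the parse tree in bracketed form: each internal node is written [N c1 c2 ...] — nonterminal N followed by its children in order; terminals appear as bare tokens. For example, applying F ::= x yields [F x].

E
E ^ T
E & T ^ T
E & T & T ^ T
T & T & T ^ T
F & T & T ^ T
x & T & T ^ T
x & F & T ^ T
x & x & T ^ T
x & x & F :: T ^ T
x & x & x :: T ^ T
x & x & x :: F ^ T
x & x & x :: x ^ T
x & x & x :: x ^ F :: T
x & x & x :: x ^ ( E ) :: T
x & x & x :: x ^ ( T ) :: T
x & x & x :: x ^ ( F ) :: T
x & x & x :: x ^ ( x ) :: T
x & x & x :: x ^ ( x ) :: F
x & x & x :: x ^ ( x ) :: not F
x & x & x :: x ^ ( x ) :: not x

[E [E [E [E [T [F x]]] & [T [F x]]] & [T [F x] :: [T [F x]]]] ^ [T [F ( [E [T [F x]]] )] :: [T [F not [F x]]]]]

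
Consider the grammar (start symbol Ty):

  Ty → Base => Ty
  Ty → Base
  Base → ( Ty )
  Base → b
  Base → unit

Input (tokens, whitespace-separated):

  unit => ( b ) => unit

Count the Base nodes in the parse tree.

[Ty [Base unit] => [Ty [Base ( [Ty [Base b]] )] => [Ty [Base unit]]]]

4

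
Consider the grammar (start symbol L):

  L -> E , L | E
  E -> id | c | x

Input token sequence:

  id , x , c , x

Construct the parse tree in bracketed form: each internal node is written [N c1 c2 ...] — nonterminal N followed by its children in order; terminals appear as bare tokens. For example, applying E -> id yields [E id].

[L [E id] , [L [E x] , [L [E c] , [L [E x]]]]]

L
E , L
id , L
id , E , L
id , x , L
id , x , E , L
id , x , c , L
id , x , c , E
id , x , c , x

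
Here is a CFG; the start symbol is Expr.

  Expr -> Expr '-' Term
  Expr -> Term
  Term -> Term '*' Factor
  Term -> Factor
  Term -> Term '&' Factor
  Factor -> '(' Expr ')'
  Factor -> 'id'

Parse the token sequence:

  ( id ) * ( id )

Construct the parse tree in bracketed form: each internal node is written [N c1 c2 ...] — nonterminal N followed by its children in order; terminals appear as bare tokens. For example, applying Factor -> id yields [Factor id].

[Expr [Term [Term [Factor ( [Expr [Term [Factor id]]] )]] * [Factor ( [Expr [Term [Factor id]]] )]]]

Expr
Term
Term * Factor
Factor * Factor
( Expr ) * Factor
( Term ) * Factor
( Factor ) * Factor
( id ) * Factor
( id ) * ( Expr )
( id ) * ( Term )
( id ) * ( Factor )
( id ) * ( id )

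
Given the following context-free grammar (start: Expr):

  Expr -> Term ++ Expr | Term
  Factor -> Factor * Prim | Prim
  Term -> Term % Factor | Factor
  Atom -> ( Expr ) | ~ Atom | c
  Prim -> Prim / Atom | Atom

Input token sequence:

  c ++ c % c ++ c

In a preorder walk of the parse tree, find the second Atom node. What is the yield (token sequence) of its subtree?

[Expr [Term [Factor [Prim [Atom c]]]] ++ [Expr [Term [Term [Factor [Prim [Atom c]]]] % [Factor [Prim [Atom c]]]] ++ [Expr [Term [Factor [Prim [Atom c]]]]]]]

c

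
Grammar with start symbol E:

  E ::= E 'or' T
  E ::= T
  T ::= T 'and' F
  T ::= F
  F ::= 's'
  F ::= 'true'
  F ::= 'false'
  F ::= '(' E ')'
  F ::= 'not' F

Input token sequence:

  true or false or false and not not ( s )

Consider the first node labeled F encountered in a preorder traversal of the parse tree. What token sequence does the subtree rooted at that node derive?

[E [E [E [T [F true]]] or [T [F false]]] or [T [T [F false]] and [F not [F not [F ( [E [T [F s]]] )]]]]]

true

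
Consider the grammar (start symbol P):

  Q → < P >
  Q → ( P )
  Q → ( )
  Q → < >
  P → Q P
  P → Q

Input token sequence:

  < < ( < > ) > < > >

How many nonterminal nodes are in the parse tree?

[P [Q < [P [Q < [P [Q ( [P [Q < >]] )]] >] [P [Q < >]]] >]]

10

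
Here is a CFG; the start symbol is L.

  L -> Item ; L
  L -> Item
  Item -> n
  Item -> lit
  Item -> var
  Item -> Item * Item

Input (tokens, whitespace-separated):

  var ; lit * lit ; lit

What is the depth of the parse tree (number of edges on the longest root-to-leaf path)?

4

[L [Item var] ; [L [Item [Item lit] * [Item lit]] ; [L [Item lit]]]]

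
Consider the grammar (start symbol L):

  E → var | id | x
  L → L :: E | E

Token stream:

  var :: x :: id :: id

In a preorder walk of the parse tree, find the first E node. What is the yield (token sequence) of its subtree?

[L [L [L [L [E var]] :: [E x]] :: [E id]] :: [E id]]

var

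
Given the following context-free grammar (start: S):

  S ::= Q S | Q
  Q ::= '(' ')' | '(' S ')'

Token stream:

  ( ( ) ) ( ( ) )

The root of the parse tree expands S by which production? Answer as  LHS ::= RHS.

[S [Q ( [S [Q ( )]] )] [S [Q ( [S [Q ( )]] )]]]

S ::= Q S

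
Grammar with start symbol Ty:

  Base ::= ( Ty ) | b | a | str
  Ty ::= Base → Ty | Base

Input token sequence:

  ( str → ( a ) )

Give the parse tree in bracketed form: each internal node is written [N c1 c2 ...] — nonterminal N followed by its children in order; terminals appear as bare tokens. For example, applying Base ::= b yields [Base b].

Ty
Base
( Ty )
( Base → Ty )
( str → Ty )
( str → Base )
( str → ( Ty ) )
( str → ( Base ) )
( str → ( a ) )

[Ty [Base ( [Ty [Base str] → [Ty [Base ( [Ty [Base a]] )]]] )]]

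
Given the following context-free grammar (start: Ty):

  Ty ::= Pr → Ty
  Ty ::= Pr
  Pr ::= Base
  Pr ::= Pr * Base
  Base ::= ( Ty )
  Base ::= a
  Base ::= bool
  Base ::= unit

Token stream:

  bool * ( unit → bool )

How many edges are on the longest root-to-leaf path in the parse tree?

7

[Ty [Pr [Pr [Base bool]] * [Base ( [Ty [Pr [Base unit]] → [Ty [Pr [Base bool]]]] )]]]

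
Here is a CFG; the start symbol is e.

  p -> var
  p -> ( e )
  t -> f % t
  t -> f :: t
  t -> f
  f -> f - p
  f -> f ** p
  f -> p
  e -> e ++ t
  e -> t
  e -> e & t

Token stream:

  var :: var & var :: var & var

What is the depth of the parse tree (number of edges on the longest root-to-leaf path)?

[e [e [e [t [f [p var]] :: [t [f [p var]]]]] & [t [f [p var]] :: [t [f [p var]]]]] & [t [f [p var]]]]

7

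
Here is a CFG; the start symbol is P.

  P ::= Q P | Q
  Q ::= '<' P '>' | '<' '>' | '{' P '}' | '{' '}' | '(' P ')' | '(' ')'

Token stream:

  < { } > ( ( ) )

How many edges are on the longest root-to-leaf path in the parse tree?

5

[P [Q < [P [Q { }]] >] [P [Q ( [P [Q ( )]] )]]]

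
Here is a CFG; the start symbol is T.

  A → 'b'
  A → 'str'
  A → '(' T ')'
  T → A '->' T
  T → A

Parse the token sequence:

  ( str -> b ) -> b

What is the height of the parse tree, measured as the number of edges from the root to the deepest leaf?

5

[T [A ( [T [A str] -> [T [A b]]] )] -> [T [A b]]]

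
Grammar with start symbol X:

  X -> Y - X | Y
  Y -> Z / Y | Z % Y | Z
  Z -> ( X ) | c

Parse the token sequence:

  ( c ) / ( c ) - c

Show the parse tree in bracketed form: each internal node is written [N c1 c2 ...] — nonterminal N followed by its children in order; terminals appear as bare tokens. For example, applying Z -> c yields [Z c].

[X [Y [Z ( [X [Y [Z c]]] )] / [Y [Z ( [X [Y [Z c]]] )]]] - [X [Y [Z c]]]]

X
Y - X
Z / Y - X
( X ) / Y - X
( Y ) / Y - X
( Z ) / Y - X
( c ) / Y - X
( c ) / Z - X
( c ) / ( X ) - X
( c ) / ( Y ) - X
( c ) / ( Z ) - X
( c ) / ( c ) - X
( c ) / ( c ) - Y
( c ) / ( c ) - Z
( c ) / ( c ) - c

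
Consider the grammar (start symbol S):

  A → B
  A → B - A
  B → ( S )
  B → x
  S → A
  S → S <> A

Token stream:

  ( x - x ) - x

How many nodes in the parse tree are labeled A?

[S [A [B ( [S [A [B x] - [A [B x]]]] )] - [A [B x]]]]

4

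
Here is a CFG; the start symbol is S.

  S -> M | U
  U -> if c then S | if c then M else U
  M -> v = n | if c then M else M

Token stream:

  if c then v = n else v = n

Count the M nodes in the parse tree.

[S [M if c then [M v = n] else [M v = n]]]

3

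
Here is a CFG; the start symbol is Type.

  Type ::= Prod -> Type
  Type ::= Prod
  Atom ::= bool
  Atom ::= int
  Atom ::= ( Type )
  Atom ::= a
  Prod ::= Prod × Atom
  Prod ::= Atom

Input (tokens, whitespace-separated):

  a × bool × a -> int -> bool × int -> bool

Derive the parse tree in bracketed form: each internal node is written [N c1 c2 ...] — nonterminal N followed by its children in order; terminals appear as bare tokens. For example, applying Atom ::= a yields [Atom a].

Type
Prod -> Type
Prod × Atom -> Type
Prod × Atom × Atom -> Type
Atom × Atom × Atom -> Type
a × Atom × Atom -> Type
a × bool × Atom -> Type
a × bool × a -> Type
a × bool × a -> Prod -> Type
a × bool × a -> Atom -> Type
a × bool × a -> int -> Type
a × bool × a -> int -> Prod -> Type
a × bool × a -> int -> Prod × Atom -> Type
a × bool × a -> int -> Atom × Atom -> Type
a × bool × a -> int -> bool × Atom -> Type
a × bool × a -> int -> bool × int -> Type
a × bool × a -> int -> bool × int -> Prod
a × bool × a -> int -> bool × int -> Atom
a × bool × a -> int -> bool × int -> bool

[Type [Prod [Prod [Prod [Atom a]] × [Atom bool]] × [Atom a]] -> [Type [Prod [Atom int]] -> [Type [Prod [Prod [Atom bool]] × [Atom int]] -> [Type [Prod [Atom bool]]]]]]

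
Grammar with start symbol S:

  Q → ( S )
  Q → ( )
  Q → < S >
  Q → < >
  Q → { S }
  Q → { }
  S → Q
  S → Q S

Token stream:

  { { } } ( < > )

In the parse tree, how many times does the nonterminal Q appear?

[S [Q { [S [Q { }]] }] [S [Q ( [S [Q < >]] )]]]

4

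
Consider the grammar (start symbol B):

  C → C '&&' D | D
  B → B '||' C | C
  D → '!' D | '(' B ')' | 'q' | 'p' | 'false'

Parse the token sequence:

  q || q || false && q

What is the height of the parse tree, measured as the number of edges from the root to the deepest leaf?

[B [B [B [C [D q]]] || [C [D q]]] || [C [C [D false]] && [D q]]]

5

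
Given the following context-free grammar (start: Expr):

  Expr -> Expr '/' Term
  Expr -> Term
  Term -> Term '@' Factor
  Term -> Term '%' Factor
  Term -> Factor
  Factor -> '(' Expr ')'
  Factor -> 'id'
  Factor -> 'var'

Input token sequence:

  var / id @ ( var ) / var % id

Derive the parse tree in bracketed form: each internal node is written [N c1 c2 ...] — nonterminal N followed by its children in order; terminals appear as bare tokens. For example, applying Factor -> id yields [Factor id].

[Expr [Expr [Expr [Term [Factor var]]] / [Term [Term [Factor id]] @ [Factor ( [Expr [Term [Factor var]]] )]]] / [Term [Term [Factor var]] % [Factor id]]]

Expr
Expr / Term
Expr / Term / Term
Term / Term / Term
Factor / Term / Term
var / Term / Term
var / Term @ Factor / Term
var / Factor @ Factor / Term
var / id @ Factor / Term
var / id @ ( Expr ) / Term
var / id @ ( Term ) / Term
var / id @ ( Factor ) / Term
var / id @ ( var ) / Term
var / id @ ( var ) / Term % Factor
var / id @ ( var ) / Factor % Factor
var / id @ ( var ) / var % Factor
var / id @ ( var ) / var % id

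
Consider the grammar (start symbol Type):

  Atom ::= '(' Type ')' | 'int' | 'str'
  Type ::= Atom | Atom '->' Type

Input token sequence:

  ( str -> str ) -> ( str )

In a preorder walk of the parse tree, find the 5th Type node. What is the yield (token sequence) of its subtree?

str

[Type [Atom ( [Type [Atom str] -> [Type [Atom str]]] )] -> [Type [Atom ( [Type [Atom str]] )]]]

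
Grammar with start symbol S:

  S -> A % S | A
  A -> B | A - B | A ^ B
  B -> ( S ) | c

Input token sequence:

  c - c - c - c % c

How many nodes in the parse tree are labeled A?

[S [A [A [A [A [B c]] - [B c]] - [B c]] - [B c]] % [S [A [B c]]]]

5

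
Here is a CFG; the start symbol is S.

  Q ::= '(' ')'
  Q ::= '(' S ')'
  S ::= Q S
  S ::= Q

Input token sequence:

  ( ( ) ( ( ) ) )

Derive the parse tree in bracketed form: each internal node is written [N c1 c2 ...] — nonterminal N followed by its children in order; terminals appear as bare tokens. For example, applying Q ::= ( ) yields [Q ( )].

[S [Q ( [S [Q ( )] [S [Q ( [S [Q ( )]] )]]] )]]

S
Q
( S )
( Q S )
( ( ) S )
( ( ) Q )
( ( ) ( S ) )
( ( ) ( Q ) )
( ( ) ( ( ) ) )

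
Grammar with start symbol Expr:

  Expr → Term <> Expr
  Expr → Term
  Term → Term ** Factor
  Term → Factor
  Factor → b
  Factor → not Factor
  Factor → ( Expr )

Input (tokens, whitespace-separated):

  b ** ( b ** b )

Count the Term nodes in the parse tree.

[Expr [Term [Term [Factor b]] ** [Factor ( [Expr [Term [Term [Factor b]] ** [Factor b]]] )]]]

4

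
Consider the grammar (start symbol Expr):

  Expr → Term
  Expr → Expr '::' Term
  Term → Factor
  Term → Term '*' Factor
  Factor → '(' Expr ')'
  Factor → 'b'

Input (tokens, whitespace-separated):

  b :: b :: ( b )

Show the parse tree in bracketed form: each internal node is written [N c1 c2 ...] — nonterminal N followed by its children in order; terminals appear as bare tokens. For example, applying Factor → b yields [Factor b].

Expr
Expr :: Term
Expr :: Term :: Term
Term :: Term :: Term
Factor :: Term :: Term
b :: Term :: Term
b :: Factor :: Term
b :: b :: Term
b :: b :: Factor
b :: b :: ( Expr )
b :: b :: ( Term )
b :: b :: ( Factor )
b :: b :: ( b )

[Expr [Expr [Expr [Term [Factor b]]] :: [Term [Factor b]]] :: [Term [Factor ( [Expr [Term [Factor b]]] )]]]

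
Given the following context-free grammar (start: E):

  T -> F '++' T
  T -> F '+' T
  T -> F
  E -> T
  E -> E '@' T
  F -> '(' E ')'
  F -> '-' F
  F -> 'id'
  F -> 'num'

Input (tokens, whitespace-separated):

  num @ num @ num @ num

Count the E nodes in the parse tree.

4

[E [E [E [E [T [F num]]] @ [T [F num]]] @ [T [F num]]] @ [T [F num]]]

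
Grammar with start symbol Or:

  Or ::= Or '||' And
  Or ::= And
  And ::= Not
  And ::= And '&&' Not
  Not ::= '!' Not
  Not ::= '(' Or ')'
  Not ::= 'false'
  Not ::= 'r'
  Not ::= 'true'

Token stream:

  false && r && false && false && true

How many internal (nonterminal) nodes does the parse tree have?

[Or [And [And [And [And [And [Not false]] && [Not r]] && [Not false]] && [Not false]] && [Not true]]]

11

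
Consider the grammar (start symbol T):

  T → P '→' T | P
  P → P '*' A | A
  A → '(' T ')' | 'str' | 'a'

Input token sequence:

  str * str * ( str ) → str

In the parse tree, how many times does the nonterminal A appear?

5

[T [P [P [P [A str]] * [A str]] * [A ( [T [P [A str]]] )]] → [T [P [A str]]]]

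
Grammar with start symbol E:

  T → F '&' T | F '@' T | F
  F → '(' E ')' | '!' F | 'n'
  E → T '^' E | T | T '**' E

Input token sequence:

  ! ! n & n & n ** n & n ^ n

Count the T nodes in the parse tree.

6

[E [T [F ! [F ! [F n]]] & [T [F n] & [T [F n]]]] ** [E [T [F n] & [T [F n]]] ^ [E [T [F n]]]]]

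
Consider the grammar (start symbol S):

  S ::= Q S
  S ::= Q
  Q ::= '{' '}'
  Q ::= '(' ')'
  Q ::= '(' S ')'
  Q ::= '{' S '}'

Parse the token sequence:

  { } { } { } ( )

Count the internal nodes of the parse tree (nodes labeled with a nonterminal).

[S [Q { }] [S [Q { }] [S [Q { }] [S [Q ( )]]]]]

8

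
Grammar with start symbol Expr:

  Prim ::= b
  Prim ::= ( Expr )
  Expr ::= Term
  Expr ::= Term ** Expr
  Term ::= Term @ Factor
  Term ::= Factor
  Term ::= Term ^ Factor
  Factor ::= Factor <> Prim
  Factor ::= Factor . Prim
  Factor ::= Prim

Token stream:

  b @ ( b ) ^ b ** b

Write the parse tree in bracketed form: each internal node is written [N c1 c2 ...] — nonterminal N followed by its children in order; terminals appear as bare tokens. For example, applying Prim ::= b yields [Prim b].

Expr
Term ** Expr
Term ^ Factor ** Expr
Term @ Factor ^ Factor ** Expr
Factor @ Factor ^ Factor ** Expr
Prim @ Factor ^ Factor ** Expr
b @ Factor ^ Factor ** Expr
b @ Prim ^ Factor ** Expr
b @ ( Expr ) ^ Factor ** Expr
b @ ( Term ) ^ Factor ** Expr
b @ ( Factor ) ^ Factor ** Expr
b @ ( Prim ) ^ Factor ** Expr
b @ ( b ) ^ Factor ** Expr
b @ ( b ) ^ Prim ** Expr
b @ ( b ) ^ b ** Expr
b @ ( b ) ^ b ** Term
b @ ( b ) ^ b ** Factor
b @ ( b ) ^ b ** Prim
b @ ( b ) ^ b ** b

[Expr [Term [Term [Term [Factor [Prim b]]] @ [Factor [Prim ( [Expr [Term [Factor [Prim b]]]] )]]] ^ [Factor [Prim b]]] ** [Expr [Term [Factor [Prim b]]]]]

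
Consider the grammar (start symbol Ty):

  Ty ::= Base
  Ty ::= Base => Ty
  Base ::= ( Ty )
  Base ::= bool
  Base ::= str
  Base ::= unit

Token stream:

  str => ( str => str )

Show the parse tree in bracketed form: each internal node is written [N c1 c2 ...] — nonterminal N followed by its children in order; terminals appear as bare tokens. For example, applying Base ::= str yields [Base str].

[Ty [Base str] => [Ty [Base ( [Ty [Base str] => [Ty [Base str]]] )]]]

Ty
Base => Ty
str => Ty
str => Base
str => ( Ty )
str => ( Base => Ty )
str => ( str => Ty )
str => ( str => Base )
str => ( str => str )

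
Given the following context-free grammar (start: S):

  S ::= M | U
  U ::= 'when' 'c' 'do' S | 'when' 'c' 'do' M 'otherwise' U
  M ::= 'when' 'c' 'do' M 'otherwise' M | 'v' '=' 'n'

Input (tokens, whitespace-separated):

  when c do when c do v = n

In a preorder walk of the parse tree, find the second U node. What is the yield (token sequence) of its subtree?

[S [U when c do [S [U when c do [S [M v = n]]]]]]

when c do v = n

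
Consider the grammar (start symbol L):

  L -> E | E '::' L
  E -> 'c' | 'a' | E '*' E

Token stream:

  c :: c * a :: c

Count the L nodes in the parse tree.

3

[L [E c] :: [L [E [E c] * [E a]] :: [L [E c]]]]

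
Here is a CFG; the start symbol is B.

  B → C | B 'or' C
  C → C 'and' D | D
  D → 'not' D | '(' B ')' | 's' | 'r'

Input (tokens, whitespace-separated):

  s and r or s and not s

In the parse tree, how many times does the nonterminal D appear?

[B [B [C [C [D s]] and [D r]]] or [C [C [D s]] and [D not [D s]]]]

5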